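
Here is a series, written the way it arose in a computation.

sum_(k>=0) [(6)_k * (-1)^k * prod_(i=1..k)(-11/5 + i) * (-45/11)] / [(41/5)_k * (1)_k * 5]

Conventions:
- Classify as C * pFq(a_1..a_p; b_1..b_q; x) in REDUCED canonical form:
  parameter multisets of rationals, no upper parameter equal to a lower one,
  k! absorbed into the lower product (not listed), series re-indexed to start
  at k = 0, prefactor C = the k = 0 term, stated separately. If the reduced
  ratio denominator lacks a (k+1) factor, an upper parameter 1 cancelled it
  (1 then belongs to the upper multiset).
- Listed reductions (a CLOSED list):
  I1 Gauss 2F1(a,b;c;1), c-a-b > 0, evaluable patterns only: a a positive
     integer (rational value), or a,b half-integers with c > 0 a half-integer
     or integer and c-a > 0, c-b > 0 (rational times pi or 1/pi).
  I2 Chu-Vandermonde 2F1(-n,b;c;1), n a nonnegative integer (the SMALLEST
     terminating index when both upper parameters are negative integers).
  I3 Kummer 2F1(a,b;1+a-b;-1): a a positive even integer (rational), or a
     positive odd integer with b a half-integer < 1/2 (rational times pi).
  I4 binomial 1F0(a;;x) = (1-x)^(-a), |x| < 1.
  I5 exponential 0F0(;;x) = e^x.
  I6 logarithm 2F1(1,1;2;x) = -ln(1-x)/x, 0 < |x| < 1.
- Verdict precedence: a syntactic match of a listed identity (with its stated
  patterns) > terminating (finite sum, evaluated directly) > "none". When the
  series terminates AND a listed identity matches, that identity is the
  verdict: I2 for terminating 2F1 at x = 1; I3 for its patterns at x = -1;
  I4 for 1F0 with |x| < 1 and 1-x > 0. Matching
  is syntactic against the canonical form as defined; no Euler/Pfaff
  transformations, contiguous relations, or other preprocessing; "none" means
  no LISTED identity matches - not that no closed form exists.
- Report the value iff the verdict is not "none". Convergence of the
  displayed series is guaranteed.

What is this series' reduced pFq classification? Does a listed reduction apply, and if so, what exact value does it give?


This is -9/11 * 2F1(-6/5, 6; 41/5; -1) in reduced canonical form. Verdict: Kummer's theorem (I3) fires (x = -1; c = 41/5 equals 1+a-b for upper {-6/5, 6}: listed pattern). Value: -10881/6875.

The tell: t_0 being -9/11, (1)_k (prefactor -9/11) is k! itself.
Step ratio: r(k) = (-1) * (k-6/5) (k+6) / [(k+41/5) (k+1)] - rational; roots negated = parameters, x = (-1), C = -9/11.


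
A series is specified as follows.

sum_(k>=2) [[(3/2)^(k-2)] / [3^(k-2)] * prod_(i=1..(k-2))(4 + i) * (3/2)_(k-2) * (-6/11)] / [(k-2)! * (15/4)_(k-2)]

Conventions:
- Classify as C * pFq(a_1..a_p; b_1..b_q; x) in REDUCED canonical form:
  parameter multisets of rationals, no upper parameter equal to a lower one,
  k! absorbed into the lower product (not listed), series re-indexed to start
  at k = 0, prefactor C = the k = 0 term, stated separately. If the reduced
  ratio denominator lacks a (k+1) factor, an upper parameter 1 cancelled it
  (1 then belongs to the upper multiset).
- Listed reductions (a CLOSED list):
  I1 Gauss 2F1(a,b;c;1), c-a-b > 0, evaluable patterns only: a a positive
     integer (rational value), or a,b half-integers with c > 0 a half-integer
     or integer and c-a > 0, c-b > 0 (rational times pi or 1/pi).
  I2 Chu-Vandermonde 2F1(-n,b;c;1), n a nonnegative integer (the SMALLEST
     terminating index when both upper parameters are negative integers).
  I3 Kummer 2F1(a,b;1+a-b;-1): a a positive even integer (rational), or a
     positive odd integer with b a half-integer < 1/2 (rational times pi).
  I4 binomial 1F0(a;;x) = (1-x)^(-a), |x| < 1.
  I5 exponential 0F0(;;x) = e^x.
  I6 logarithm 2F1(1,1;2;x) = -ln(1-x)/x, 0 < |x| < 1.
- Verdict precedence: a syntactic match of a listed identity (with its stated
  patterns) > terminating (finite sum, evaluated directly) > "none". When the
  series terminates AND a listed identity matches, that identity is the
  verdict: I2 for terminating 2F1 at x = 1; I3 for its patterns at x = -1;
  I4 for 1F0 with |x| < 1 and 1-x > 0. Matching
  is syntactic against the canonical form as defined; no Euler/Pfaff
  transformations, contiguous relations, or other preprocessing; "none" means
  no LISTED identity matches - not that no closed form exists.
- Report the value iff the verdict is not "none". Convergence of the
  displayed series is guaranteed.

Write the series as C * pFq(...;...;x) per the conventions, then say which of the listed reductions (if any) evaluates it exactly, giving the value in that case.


With C = -6/11: the canonical form is 2F1(3/2, 5; 15/4; 1/2). Verdict: none - at argument 1/2 the multisets {3/2, 5} ; {15/4} match no listed identity.

The tell: t_0 = -6/11 here, and the running product (prefactor -6/11) telescopes to a rising factorial.
Consecutive-term ratio: r(k) = (1/2) * (k+3/2) (k+5) / [(k+15/4) (k+1)] - rational; roots negated = parameters, x = (1/2), C = -6/11.


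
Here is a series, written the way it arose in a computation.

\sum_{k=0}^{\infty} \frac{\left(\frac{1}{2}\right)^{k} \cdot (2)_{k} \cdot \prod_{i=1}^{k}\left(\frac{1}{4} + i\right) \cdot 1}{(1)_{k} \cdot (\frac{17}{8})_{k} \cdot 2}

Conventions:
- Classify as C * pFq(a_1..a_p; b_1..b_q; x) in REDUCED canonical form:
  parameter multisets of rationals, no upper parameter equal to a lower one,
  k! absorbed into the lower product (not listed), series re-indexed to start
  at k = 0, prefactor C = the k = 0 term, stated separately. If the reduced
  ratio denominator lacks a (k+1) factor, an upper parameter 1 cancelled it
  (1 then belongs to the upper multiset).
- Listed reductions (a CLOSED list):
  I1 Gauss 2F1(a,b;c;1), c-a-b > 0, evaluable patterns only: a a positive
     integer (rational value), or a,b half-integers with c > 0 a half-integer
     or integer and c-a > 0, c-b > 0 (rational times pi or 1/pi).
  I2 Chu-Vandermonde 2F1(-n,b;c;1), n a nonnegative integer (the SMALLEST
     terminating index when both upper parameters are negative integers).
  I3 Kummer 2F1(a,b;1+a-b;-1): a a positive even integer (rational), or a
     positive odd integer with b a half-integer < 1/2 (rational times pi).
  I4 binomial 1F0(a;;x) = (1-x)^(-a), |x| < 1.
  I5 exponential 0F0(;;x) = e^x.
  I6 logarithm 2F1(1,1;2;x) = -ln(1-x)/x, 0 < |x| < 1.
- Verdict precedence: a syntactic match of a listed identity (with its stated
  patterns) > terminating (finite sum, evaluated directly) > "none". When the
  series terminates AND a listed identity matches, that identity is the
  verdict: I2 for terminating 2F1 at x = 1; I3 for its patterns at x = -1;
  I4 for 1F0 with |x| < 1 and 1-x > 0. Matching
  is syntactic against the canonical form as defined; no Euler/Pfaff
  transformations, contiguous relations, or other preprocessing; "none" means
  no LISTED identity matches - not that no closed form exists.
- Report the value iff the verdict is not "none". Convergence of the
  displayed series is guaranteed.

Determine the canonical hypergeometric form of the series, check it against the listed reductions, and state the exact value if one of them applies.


With C = \frac{1}{2}: the canonical form is 2F1(\frac{5}{4}, 2; \frac{17}{8}; \frac{1}{2}). Verdict: none - at argument \frac{1}{2} the multisets {\frac{5}{4}, 2} ; {\frac{17}{8}} match no listed identity.

First insight: with t_0 = \frac{1}{2}, (1)_k (C = 1/2, x = 1/2) is k! itself.
Adjacent-term ratio: r(k) = \frac{1}{2} * (k+\frac{5}{4}) (k+2) / [(k+\frac{17}{8}) (k+1)] - poly over poly, x = \frac{1}{2} from leading terms; C = \frac{1}{2} at k = 0.


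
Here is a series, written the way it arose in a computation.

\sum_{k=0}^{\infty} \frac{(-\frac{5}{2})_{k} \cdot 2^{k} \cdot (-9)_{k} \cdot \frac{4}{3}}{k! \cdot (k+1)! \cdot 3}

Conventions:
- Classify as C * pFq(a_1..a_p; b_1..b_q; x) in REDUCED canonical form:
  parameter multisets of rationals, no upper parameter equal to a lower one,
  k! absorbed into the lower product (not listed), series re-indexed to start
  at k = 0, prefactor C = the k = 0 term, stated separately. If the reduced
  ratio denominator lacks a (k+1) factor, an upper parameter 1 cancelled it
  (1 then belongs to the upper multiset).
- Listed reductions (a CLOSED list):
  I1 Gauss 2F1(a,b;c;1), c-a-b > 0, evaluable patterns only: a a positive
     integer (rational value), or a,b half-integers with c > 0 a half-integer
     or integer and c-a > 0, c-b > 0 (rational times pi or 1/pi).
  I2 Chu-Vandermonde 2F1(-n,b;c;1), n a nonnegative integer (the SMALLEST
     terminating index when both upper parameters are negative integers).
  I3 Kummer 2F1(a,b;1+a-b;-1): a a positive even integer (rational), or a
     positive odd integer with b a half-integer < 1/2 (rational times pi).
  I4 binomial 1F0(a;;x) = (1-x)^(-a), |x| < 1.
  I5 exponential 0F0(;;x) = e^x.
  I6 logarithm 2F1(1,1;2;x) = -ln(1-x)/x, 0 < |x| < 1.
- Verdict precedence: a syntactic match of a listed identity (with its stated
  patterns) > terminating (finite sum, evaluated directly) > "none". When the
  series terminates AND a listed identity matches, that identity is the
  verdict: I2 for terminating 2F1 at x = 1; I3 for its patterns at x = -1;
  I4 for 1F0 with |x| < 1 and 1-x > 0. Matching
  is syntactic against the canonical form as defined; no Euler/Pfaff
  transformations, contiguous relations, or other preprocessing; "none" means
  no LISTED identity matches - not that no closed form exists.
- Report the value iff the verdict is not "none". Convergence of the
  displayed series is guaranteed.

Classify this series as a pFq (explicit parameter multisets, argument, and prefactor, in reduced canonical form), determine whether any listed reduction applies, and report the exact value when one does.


Canonical form: C = \frac{4}{9} times 2F1 with upper {-9, -\frac{5}{2}}, lower {2}, x = 2. Verdict: terminating. With -9 upstairs the series is a 10-term polynomial sum; evaluated term by term. Value: \frac{13267}{192}.

First insight: x = 2 and the constant factors (C = 4/9) combine into one prefactor.
Consecutive-term ratio: r(k) = 2 * (k-9) (k-\frac{5}{2}) / [(k+2) (k+1)] - rational in k, leading ratio 2; with t_0 = \frac{4}{9}, classification follows.


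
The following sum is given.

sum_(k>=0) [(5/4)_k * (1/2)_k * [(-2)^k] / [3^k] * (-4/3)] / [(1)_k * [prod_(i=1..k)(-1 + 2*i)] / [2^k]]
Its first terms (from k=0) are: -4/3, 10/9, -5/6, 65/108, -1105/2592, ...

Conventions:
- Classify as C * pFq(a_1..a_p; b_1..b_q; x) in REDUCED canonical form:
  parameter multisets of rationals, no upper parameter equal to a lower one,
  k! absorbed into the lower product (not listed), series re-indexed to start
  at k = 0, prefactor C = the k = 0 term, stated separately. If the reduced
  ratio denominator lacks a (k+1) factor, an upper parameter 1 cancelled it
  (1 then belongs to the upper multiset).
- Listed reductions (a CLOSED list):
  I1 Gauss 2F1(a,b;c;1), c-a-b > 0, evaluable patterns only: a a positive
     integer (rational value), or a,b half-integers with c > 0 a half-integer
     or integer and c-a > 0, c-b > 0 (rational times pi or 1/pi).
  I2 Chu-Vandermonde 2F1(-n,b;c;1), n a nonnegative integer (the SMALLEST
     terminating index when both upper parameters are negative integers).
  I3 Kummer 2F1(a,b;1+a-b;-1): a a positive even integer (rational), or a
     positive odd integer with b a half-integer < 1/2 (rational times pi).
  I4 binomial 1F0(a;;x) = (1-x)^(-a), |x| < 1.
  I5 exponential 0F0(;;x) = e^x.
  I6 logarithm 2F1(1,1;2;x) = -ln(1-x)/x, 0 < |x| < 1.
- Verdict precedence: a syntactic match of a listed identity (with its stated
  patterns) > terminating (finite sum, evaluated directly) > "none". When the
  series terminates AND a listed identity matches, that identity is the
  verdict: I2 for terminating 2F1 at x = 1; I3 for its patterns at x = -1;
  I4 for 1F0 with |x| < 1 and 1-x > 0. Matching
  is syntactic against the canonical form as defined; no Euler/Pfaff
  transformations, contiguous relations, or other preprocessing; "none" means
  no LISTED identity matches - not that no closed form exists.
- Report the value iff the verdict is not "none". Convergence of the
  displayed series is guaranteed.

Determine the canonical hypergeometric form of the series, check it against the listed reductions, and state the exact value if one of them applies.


Key observation: t_0 = -4/3 here, and the parameter 1/2 appears in both the upper and lower lists and cancels.
Consecutive-term ratio: r(k) = (-2/3) * (k+5/4) / [(k+1)] - rational in k. x = (-2/3); t_0 = -4/3; negate the roots.

Canonical form: C = -4/3 times 1F0 with upper {5/4}, lower {-}, x = -2/3. Verdict at x = -2/3: binomial (I4) matches (the 1F0 binomial series: exponent -5/4, x = -2/3). Sum: (-4/3) * (5/3)^(-5/4).


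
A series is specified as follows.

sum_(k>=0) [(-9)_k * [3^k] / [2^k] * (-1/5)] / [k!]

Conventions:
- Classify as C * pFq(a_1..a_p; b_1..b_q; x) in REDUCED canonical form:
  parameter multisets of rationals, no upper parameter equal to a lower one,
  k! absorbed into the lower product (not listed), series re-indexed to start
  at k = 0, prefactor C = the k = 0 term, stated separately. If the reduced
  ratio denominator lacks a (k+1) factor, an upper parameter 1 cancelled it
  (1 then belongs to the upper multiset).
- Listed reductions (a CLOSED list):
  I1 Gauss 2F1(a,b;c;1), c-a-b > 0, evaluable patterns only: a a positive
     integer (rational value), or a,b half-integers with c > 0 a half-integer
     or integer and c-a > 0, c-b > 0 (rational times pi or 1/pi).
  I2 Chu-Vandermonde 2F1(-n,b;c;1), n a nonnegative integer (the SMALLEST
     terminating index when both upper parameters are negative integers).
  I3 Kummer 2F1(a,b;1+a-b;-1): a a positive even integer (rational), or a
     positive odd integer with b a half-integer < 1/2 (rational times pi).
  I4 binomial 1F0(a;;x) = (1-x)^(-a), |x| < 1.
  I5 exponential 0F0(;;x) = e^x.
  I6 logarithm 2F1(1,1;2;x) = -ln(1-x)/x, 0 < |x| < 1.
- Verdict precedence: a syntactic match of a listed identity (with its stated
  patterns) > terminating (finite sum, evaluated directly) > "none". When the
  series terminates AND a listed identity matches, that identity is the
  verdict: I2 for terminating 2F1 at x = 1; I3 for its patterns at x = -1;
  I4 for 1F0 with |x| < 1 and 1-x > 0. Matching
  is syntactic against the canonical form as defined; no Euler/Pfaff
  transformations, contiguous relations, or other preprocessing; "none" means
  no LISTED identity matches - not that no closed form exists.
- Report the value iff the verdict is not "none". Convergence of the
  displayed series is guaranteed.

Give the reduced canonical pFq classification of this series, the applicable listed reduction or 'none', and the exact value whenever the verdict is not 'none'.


First insight: from the first term -1/5: the two k-th powers (prefactor -1/5) combine into one argument.
Term ratio: r(k) = (3/2) * (k-9) / [(k+1)] - poly over poly, x = (3/2) from leading terms; C = -1/5 at k = 0.

x = 3/2 here; the reduced form reads 1F0, upper {-9}, lower {-}, C = -1/5. Verdict: terminating - upper parameter -9 makes this a finite sum (last index 9), evaluated exactly. Hence: 1/2560.


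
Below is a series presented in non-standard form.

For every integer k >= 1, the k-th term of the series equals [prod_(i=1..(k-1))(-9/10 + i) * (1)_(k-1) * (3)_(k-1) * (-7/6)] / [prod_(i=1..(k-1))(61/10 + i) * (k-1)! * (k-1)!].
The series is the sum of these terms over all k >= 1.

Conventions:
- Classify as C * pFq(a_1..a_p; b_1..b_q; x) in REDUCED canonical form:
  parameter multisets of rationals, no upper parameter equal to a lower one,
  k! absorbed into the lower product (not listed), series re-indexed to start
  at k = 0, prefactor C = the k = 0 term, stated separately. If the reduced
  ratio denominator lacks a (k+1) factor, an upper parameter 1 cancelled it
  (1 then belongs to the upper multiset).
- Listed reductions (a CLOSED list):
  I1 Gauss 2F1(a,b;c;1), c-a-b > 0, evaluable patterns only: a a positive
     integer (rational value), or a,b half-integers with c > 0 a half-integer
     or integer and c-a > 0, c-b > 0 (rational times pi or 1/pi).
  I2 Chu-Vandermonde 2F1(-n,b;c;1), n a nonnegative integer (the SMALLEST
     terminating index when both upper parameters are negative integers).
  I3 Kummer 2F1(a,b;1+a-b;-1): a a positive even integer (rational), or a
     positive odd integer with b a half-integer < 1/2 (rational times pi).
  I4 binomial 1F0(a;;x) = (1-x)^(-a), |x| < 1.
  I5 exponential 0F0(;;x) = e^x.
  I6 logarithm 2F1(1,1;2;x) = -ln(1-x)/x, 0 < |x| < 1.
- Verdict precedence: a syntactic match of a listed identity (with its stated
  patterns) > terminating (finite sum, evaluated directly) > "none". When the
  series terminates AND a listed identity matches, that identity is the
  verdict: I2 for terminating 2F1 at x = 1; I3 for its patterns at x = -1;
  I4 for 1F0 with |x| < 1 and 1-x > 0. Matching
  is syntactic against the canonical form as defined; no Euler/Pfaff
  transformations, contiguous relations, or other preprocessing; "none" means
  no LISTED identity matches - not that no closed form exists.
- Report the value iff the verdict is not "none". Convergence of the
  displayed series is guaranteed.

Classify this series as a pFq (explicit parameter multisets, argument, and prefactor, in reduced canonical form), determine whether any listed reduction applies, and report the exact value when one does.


The series (x = 1) is 2F1: upper {1/10, 3}, lower {71/10}, prefactor -7/6. Verdict: this is Gauss's theorem (I1) (x = 1: the Gamma ratio telescopes since c-a-b = 4 > 0 and a = 3 in Z>0). Hence: -297619/240000.

The tell: x = 1 and the parameter 1 appears in both the upper and lower lists and cancels.
Adjacent-term ratio: r(k) = 1 * (k+1/10) (k+3) / [(k+71/10) (k+1)] - rational; roots negated = parameters, x = 1, C = -7/6.


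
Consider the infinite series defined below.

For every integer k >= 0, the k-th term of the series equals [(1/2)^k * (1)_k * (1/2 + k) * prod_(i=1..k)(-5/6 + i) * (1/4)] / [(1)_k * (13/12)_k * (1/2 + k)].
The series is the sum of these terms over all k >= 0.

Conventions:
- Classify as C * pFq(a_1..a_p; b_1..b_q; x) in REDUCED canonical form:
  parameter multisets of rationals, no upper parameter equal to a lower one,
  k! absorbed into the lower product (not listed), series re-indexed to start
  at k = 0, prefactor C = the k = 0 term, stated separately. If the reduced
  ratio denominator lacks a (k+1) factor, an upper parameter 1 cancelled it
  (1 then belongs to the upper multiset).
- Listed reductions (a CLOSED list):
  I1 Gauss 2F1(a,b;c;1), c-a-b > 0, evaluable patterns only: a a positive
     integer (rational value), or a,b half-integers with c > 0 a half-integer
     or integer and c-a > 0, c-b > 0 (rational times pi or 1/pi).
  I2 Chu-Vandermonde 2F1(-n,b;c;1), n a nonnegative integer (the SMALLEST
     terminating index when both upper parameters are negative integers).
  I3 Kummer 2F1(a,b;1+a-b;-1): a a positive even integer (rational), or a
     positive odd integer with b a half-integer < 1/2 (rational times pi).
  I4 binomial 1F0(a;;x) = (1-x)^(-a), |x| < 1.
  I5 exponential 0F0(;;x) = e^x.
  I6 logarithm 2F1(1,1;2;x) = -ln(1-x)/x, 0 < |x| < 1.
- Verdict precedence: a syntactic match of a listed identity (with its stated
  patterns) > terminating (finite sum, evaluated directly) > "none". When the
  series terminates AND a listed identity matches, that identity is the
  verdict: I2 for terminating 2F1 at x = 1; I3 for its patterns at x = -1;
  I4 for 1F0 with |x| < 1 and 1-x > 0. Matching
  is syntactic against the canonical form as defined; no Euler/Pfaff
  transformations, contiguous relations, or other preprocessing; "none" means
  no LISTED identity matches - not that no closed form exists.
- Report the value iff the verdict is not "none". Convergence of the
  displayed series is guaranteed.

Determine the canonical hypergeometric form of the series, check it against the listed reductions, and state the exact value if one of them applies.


Reduced: x = 1/2, 2F1, upper = {1/6, 1}, lower = {13/12}, C = 1/4. Verdict: none here - no I1-I6 shape fits x = 1/2 with lower {13/12}.

Structural cue: with t_0 = 1/4, the running product (prefactor 1/4) telescopes to a rising factorial.
Step ratio: r(k) = (1/2) * (k+1/6) (k+1) / [(k+13/12) (k+1)] - poly over poly, x = (1/2) from leading terms; C = 1/4 at k = 0.


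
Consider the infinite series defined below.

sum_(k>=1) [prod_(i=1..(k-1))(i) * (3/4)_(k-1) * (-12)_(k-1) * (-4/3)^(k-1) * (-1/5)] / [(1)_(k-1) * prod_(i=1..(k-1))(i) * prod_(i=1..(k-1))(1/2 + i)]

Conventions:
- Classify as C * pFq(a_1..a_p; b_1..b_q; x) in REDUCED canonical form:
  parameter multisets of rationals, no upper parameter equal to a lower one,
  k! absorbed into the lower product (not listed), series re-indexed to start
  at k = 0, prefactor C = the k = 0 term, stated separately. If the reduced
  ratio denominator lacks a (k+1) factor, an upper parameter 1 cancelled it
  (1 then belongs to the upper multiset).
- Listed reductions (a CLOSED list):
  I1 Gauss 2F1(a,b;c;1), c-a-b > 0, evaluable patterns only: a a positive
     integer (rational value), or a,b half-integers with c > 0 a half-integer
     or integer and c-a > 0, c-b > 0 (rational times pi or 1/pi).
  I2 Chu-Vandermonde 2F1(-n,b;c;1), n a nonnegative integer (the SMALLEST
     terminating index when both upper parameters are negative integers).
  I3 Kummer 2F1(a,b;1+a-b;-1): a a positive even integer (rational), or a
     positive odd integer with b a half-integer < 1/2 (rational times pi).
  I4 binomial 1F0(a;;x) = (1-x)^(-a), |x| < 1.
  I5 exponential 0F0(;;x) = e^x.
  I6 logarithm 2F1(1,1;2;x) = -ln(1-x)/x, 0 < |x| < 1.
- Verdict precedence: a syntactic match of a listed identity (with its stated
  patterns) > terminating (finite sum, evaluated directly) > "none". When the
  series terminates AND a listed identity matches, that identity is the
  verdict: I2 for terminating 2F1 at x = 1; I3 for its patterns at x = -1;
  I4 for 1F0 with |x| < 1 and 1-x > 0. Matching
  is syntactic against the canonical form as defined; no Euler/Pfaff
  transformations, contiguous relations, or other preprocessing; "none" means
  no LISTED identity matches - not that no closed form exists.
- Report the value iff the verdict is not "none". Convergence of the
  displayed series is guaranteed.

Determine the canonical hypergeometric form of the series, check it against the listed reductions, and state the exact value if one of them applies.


Canonical form: C = -1/5 times 2F1 with upper {-12, 3/4}, lower {3/2}, x = -4/3. Verdict: terminating - no listed pattern fits, but -12 in the upper list cuts the series at k = 12; direct evaluation. Value: -4242377588903/4893685875.

The tell: with t_0 = -1/5, the lower running product (C = -1/5, x = -4/3) is a rising factorial.
Step ratio: r(k) = (-4/3) * (k-12) (k+3/4) / [(k+3/2) (k+1)] - rational in k. x = (-4/3); t_0 = -1/5; negate the roots.


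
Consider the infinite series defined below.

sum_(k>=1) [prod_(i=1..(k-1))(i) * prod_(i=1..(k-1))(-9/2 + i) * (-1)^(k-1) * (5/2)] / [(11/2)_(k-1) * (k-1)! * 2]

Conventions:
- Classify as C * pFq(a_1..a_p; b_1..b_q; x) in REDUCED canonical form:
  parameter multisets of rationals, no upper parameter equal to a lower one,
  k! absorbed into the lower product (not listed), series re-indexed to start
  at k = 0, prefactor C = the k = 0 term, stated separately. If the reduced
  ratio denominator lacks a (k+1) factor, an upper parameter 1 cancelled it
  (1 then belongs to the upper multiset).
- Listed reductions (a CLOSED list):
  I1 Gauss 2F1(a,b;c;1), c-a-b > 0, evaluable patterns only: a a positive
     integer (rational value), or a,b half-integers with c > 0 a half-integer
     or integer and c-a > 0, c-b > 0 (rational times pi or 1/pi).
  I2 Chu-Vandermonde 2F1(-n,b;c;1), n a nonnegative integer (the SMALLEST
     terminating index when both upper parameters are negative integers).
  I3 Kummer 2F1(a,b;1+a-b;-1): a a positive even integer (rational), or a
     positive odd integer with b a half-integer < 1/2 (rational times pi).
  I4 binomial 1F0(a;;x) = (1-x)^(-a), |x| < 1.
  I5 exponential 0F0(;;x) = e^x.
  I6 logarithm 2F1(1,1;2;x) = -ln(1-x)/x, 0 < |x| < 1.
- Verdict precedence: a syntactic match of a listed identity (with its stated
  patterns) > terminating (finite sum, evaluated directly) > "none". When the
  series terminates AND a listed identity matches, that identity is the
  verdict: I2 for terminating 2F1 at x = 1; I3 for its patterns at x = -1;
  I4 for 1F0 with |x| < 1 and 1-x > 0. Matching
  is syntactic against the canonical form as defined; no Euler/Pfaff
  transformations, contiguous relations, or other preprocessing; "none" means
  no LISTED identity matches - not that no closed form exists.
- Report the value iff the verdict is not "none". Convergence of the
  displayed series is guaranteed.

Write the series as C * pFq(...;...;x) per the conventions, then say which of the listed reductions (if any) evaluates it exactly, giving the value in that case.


At argument -1: a 2F1 with upper {-7/2, 1}, lower {11/2}, scaled by C = 5/4. Verdict (x = -1): Kummer (I3) applies (x = -1; c = 11/2 equals 1+a-b for upper {-7/2, 1}: listed pattern). Hence: (1575/2048) * pi.

Structural cue: t_0 = 5/4 here, and the constant factors (C = 5/4) combine into one prefactor.
Ratio: r(k) = (-1) * (k-7/2) (k+1) / [(k+11/2) (k+1)] - rational in k. x = (-1); t_0 = 5/4; negate the roots.


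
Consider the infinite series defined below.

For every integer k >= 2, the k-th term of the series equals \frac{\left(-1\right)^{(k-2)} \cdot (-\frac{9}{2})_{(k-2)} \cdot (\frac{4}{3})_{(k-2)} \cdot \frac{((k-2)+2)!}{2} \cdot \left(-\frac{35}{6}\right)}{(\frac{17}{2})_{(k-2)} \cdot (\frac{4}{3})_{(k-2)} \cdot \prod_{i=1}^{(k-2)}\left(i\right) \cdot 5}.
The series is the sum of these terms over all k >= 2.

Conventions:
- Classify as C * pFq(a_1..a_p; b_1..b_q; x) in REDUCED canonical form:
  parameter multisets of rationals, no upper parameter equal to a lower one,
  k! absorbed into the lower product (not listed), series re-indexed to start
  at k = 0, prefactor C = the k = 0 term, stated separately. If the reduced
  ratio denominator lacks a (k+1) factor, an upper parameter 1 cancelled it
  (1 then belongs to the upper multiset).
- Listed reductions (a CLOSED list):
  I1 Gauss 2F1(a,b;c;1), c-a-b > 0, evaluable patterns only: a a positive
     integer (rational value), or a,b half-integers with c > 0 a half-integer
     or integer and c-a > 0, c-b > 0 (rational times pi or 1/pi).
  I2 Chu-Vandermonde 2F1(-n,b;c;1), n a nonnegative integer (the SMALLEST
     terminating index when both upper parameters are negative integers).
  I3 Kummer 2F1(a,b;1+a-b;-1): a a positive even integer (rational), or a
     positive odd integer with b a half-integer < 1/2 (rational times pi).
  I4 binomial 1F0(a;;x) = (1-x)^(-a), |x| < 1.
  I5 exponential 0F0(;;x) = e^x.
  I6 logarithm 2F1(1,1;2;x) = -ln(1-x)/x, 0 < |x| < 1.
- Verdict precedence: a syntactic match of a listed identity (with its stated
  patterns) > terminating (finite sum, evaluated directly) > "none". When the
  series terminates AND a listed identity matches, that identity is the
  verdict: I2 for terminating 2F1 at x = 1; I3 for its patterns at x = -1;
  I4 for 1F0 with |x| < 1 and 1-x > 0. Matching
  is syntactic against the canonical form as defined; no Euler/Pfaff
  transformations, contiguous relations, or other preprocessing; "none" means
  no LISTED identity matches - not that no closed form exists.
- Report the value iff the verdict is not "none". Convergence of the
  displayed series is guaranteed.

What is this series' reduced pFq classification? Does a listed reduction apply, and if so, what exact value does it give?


Reduced: x = -1, 2F1, upper = {-\frac{9}{2}, 3}, lower = {\frac{17}{2}}, C = -\frac{7}{6}. Verdict: Kummer (I3) fires (x = -1; c = \frac{17}{2} equals 1+a-b for upper {-\frac{9}{2}, 3}: listed pattern). Its exact value is \left(-\frac{105105}{65536}\right) \cdot \pi.

Key step: t_0 being -\frac{7}{6}, the parameter 4/3 appears in both the upper and lower lists and cancels.
Adjacent-term ratio: r(k) = -1 * (k-\frac{9}{2}) (k+3) / [(k+\frac{17}{2}) (k+1)] - rational in k. x = -1; t_0 = -\frac{7}{6}; negate the roots.


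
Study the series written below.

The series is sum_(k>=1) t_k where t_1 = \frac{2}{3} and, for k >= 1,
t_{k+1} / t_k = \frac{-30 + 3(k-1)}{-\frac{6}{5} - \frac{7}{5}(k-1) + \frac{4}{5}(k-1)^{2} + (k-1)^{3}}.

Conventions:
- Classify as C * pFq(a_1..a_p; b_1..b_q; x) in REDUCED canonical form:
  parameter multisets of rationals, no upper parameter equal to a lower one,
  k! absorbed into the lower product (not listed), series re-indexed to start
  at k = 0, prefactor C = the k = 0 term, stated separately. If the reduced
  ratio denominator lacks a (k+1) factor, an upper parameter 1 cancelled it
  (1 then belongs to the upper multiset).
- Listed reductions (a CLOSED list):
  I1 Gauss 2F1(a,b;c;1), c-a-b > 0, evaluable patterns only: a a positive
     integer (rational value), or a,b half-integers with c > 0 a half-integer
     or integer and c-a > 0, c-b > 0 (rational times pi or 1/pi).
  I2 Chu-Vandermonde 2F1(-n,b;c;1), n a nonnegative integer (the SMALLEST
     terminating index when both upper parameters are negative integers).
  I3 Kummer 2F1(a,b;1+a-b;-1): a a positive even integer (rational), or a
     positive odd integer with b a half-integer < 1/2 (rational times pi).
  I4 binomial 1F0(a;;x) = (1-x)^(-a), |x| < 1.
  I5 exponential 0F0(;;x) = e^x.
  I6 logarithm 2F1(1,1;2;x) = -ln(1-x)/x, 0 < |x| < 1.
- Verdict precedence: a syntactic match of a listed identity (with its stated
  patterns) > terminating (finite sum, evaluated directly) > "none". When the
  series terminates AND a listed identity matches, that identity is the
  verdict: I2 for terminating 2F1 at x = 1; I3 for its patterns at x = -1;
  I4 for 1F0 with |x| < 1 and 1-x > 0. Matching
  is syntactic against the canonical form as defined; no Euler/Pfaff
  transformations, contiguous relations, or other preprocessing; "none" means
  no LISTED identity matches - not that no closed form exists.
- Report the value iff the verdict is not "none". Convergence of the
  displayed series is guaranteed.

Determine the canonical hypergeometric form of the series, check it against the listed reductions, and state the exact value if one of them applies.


Classification (C = \frac{2}{3}): 1F2 with upper {-10}, lower {-\frac{6}{5}, 1}, argument x = 3. Verdict: terminating - upper -10 stops the sum at k = 10; the 11 terms are added exactly. Hence: -\frac{142482469996981}{586558242816}.

Key observation: with t_0 = \frac{2}{3}, roots of the ratio polynomials (prefactor 2/3) are the negated parameters.
Term ratio: r(k) = 3 * (k-10) / [(k-\frac{6}{5}) (k+1) (k+1)] - rational; roots negated = parameters, x = 3, C = \frac{2}{3}.


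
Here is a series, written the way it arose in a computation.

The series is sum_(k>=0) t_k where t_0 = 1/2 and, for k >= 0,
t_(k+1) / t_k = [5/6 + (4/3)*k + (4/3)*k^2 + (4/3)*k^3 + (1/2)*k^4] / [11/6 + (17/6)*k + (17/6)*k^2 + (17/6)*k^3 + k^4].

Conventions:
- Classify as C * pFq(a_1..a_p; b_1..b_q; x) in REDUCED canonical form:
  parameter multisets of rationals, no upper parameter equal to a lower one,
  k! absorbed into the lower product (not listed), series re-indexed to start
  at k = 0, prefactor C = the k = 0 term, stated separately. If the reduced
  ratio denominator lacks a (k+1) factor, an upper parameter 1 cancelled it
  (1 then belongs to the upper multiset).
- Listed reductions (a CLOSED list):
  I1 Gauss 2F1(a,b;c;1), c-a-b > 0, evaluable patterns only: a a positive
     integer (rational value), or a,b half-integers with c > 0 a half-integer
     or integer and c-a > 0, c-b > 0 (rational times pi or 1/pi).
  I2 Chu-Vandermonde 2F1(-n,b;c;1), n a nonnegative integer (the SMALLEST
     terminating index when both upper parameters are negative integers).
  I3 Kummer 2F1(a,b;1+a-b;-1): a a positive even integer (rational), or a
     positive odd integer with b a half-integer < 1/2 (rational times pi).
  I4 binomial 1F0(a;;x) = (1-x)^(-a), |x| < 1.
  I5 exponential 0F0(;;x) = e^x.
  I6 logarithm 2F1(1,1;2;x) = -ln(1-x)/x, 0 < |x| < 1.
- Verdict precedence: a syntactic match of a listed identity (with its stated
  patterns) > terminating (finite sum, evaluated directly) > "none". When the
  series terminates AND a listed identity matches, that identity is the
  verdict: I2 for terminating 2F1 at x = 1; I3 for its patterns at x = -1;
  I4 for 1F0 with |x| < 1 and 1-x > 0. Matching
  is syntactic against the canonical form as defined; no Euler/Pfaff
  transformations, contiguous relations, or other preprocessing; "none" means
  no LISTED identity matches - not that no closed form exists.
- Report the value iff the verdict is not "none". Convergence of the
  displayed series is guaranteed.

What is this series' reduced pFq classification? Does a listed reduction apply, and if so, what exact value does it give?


With C = 1/2: the canonical form is 2F1(1, 5/3; 11/6; 1/2). Verdict: none - at argument 1/2 the multisets {1, 5/3} ; {11/6} match no listed identity.

Key observation: t_0 being 1/2, the ratio is unreduced: k^2 + 1 divides both sides (prefactor 1/2).
Ratio: r(k) = (1/2) * (k+1) (k+5/3) / [(k+11/6) (k+1)] ; factor over Q: parameters, x = (1/2), and C = 1/2.


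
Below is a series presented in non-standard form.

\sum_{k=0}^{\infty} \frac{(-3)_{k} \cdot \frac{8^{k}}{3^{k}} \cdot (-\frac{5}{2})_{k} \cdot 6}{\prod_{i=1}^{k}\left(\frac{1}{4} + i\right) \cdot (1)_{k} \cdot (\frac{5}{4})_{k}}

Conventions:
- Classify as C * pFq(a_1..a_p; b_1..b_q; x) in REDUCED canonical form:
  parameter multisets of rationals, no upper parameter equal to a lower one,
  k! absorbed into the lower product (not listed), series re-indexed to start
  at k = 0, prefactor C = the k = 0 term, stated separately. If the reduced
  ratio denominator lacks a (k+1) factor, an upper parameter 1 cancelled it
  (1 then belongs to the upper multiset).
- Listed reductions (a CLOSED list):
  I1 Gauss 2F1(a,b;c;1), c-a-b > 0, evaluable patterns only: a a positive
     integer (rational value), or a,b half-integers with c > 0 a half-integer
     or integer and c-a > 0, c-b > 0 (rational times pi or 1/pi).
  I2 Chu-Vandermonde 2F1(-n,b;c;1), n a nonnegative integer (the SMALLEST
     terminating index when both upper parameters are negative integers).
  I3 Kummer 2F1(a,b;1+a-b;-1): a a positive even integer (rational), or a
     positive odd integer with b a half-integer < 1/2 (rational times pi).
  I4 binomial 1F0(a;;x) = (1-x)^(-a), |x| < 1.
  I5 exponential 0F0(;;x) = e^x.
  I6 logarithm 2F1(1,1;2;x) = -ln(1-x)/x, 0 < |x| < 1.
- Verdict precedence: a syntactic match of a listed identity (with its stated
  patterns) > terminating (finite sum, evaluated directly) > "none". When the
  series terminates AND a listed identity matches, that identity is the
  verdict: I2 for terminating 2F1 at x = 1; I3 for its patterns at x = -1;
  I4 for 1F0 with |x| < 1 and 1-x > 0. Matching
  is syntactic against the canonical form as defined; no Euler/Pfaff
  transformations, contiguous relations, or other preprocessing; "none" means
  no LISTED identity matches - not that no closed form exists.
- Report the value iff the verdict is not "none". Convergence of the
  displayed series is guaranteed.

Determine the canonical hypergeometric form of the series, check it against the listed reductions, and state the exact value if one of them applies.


x = \frac{8}{3} here; the reduced form reads 2F2, upper {-3, -\frac{5}{2}}, lower {\frac{5}{4}, \frac{5}{4}}, C = 6. Verdict: terminating at k = 3: the factor (-3)_k kills every later term; summing the 4 survivors is exact. Hence: \frac{29986058}{205335}.

Structural cue: x = \frac{8}{3} and (1)_k (C = 6, x = 8/3) is k! itself.
Step ratio: r(k) = \frac{8}{3} * (k-3) (k-\frac{5}{2}) / [(k+\frac{5}{4}) (k+\frac{5}{4}) (k+1)] - rational in k. x = \frac{8}{3}; t_0 = 6; negate the roots.


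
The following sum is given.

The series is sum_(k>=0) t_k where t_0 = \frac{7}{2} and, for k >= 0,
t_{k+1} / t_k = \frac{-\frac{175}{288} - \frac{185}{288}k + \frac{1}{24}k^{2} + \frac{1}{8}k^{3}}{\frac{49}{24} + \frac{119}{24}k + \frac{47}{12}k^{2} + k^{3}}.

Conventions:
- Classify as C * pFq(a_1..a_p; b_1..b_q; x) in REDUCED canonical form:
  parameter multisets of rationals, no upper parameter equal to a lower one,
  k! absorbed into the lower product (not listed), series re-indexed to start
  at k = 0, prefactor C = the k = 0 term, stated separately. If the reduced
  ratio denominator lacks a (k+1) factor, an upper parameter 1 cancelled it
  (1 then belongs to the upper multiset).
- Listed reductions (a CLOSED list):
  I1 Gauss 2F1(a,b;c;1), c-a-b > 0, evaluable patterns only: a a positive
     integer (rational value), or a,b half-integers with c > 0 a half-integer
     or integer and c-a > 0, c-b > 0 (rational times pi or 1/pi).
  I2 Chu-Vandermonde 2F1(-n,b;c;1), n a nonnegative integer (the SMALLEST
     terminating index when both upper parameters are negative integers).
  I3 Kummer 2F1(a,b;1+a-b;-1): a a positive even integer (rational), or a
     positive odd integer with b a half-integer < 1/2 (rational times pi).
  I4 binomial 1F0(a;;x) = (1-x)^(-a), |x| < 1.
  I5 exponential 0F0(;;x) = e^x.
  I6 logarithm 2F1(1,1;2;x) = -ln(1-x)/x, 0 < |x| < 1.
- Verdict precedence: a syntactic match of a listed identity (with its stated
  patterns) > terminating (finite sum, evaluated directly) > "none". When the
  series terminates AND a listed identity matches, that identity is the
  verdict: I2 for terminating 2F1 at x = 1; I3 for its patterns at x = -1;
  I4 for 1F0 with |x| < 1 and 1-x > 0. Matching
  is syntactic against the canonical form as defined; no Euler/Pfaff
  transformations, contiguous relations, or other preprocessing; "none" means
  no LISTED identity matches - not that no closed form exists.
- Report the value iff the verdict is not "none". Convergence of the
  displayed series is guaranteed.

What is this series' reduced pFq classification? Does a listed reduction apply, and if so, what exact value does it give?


The series (x = \frac{1}{8}) is 2F1: upper {-\frac{5}{2}, \frac{5}{3}}, lower {\frac{7}{4}}, prefactor \frac{7}{2}. Verdict: none - this 2F1 at x = \frac{1}{8} matches no listed pattern, and upper {-\frac{5}{2}, \frac{5}{3}} holds no stopper.

First insight: t_0 being \frac{7}{2}, the parameter 7/6 appears in both the upper and lower lists and cancels.
Step ratio: r(k) = \frac{1}{8} * (k-\frac{5}{2}) (k+\frac{5}{3}) / [(k+\frac{7}{4}) (k+1)] - rational in k. x = \frac{1}{8}; t_0 = \frac{7}{2}; negate the roots.


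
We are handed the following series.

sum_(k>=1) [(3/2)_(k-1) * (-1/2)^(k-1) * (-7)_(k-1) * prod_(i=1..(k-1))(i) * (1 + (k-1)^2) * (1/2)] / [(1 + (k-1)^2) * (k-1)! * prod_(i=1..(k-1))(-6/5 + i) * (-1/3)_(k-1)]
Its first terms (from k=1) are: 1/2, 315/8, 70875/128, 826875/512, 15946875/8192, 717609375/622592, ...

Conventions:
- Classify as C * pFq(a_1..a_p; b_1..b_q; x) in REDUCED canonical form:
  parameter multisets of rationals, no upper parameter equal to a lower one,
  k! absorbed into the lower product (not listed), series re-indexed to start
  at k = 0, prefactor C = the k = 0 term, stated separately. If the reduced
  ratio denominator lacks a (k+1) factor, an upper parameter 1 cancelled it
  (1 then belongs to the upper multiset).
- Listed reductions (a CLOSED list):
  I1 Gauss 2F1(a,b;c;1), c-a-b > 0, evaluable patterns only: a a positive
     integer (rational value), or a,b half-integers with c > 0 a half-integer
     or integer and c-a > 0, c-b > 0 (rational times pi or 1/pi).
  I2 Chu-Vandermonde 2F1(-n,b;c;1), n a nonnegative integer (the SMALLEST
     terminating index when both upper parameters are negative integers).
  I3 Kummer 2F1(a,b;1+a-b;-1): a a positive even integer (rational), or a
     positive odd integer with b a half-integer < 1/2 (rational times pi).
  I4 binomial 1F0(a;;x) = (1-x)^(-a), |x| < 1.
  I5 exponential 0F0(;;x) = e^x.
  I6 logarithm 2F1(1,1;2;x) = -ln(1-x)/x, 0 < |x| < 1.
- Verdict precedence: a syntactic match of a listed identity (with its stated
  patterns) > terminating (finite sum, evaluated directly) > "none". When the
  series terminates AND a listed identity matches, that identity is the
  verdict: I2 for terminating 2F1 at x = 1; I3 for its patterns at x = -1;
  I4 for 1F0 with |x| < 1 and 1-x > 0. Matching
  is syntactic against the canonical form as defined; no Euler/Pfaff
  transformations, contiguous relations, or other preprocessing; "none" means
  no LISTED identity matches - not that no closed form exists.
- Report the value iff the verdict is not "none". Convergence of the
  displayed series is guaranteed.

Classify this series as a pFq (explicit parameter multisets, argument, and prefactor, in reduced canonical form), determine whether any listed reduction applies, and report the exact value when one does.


Prefactor 1/2, argument -1/2: 3F2 with upper {-7, 1, 3/2} over lower {-1/3, -1/5}. Verdict: terminating at k = 7: the factor (-7)_k kills every later term; summing the 8 survivors is exact. Sum: 223174088709149/39288045568.

Key observation: from the first term 1/2: striking the common factor k^2 + 1 reduces the term (C = 1/2).
Term ratio: r(k) = (-1/2) * (k-7) (k+1) (k+3/2) / [(k-1/3) (k-1/5) (k+1)] - rational in k. x = (-1/2); t_0 = 1/2; negate the roots.
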